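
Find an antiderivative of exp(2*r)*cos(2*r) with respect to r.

exp(2*r)*sin(2*r)/4 + exp(2*r)*cos(2*r)/4 + C

Let I denote the integral. Integrate by parts with u = cos(2*r), dv = exp(2*r) dr, so v = exp(2*r)/2: I = exp(2*r)*cos(2*r)/2 + ∫ exp(2*r)*sin(2*r) dr.
Apply parts again with u = sin(2*r), dv = exp(2*r) dr: ∫ exp(2*r)*sin(2*r) dr = exp(2*r)*sin(2*r)/2 − I. Substituting back brings back I: I = exp(2*r)*sin(2*r)/2 + exp(2*r)*cos(2*r)/2 − I.
Solving for I: (1 + 1)·I equals the remaining terms, so I = (1/2)·(exp(2*r)*sin(2*r)/2 + exp(2*r)*cos(2*r)/2).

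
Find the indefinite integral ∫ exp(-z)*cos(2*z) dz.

2*exp(-z)*sin(2*z)/5 - exp(-z)*cos(2*z)/5 + C

Let I denote the integral. Integrate by parts with u = cos(2*z), dv = exp(-z) dz, so v = -exp(-z): I = -exp(-z)*cos(2*z) − 2·∫ exp(-z)*sin(2*z) dz.
Apply parts again with u = sin(2*z), dv = exp(-z) dz: ∫ exp(-z)*sin(2*z) dz = -exp(-z)*sin(2*z) + 2·I. Substituting back brings back I: I = 2*exp(-z)*sin(2*z) - exp(-z)*cos(2*z) − 4·I.
Solving for I: (1 + 4)·I equals the remaining terms, so I = (1/5)·(2*exp(-z)*sin(2*z) - exp(-z)*cos(2*z)).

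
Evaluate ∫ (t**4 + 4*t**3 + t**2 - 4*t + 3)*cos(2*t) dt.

Use integration by parts with u = t**4 + 4*t**3 + t**2 - 4*t + 3, dv = cos(2*t) dt, so v = sin(2*t)/2.
Apply parts 4 times (tabular method): alternate signs, differentiate u down to 0, integrate dv up.

t**4*sin(2*t)/2 + 2*t**3*sin(2*t) + t**3*cos(2*t) - t**2*sin(2*t) + 3*t**2*cos(2*t) - 5*t*sin(2*t) - t*cos(2*t) + 2*sin(2*t) - 5*cos(2*t)/2 + C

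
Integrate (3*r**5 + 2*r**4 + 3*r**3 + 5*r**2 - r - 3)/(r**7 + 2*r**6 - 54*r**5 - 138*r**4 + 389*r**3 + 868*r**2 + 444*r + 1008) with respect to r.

Factor the denominator: (r - 7)*(r - 3)*(r + 2)*(r + 4)*(r + 6)*(r**2 + 1).
Partial-fraction decomposition: (r - 4)/(850*(r**2 + 1)) - 191/(312*(r + 6)) + 2671/(5236*(r + 4)) - 23/(600*(r + 2)) - 337/(4200*(r - 3)) + 18829/(85800*(r - 7)).
Integrate each term; A/(r−a) gives A·log|r−a|; the (Br+D)/(r²+p²) term gives a log and an atan.

18829*log(r - 7)/85800 - 337*log(r - 3)/4200 - 23*log(r + 2)/600 + 2671*log(r + 4)/5236 - 191*log(r + 6)/312 + log(r**2 + 1)/1700 - 2*atan(r)/425 + C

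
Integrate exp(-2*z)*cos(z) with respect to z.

Let I denote the integral. Integrate by parts with u = cos(z), dv = exp(-2*z) dz, so v = -exp(-2*z)/2: I = -exp(-2*z)*cos(z)/2 − (1/2)·∫ exp(-2*z)*sin(z) dz.
Apply parts again with u = sin(z), dv = exp(-2*z) dz: ∫ exp(-2*z)*sin(z) dz = -exp(-2*z)*sin(z)/2 + (1/2)·I. Substituting back brings back I: I = exp(-2*z)*sin(z)/4 - exp(-2*z)*cos(z)/2 − (1/4)·I.
Solving for I: (1 + 1/4)·I equals the remaining terms, so I = (4/5)·(exp(-2*z)*sin(z)/4 - exp(-2*z)*cos(z)/2).

exp(-2*z)*sin(z)/5 - 2*exp(-2*z)*cos(z)/5 + C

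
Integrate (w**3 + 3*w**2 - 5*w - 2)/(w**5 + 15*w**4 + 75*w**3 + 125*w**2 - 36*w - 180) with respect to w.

Factor the denominator: (w - 1)*(w + 2)*(w + 3)*(w + 5)*(w + 6).
Partial-fraction decomposition: -20/(21*(w + 6)) + 3/(4*(w + 5)) + 13/(24*(w + 3)) - 1/(3*(w + 2)) - 1/(168*(w - 1)).
Integrate each term: A/(w−a) contributes A·log|w−a|.

-log(w - 1)/168 - log(w + 2)/3 + 13*log(w + 3)/24 + 3*log(w + 5)/4 - 20*log(w + 6)/21 + C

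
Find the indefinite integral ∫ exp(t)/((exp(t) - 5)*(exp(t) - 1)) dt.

Let u = e^t, du = e^t dt.
The integral becomes ∫ du/((u-1)(u-5)); decompose into partial fractions.

log(exp(t) - 5)/4 - log(exp(t) - 1)/4 + C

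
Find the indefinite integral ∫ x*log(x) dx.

Use integration by parts with u = log(x), dv = x dx.
Then du = 1/x dx and v = x**2/2.

x**2*log(x)/2 - x**2/4 + C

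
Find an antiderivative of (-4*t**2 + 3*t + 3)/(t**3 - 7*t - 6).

-6*log(t - 3)/5 + log(t + 1) - 19*log(t + 2)/5 + C

Factor the denominator: (t - 3)*(t + 1)*(t + 2).
Partial-fraction decomposition: -19/(5*(t + 2)) + 1/(t + 1) - 6/(5*(t - 3)).
Integrate each term: A/(t−a) contributes A·log|t−a|.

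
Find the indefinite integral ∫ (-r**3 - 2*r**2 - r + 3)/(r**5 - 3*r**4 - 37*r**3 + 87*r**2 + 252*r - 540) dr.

-97*log(r - 6)/396 + 5*log(r - 3)/16 - 3*log(r - 2)/28 - log(r + 3)/36 + 83*log(r + 5)/1232 + C

Factor the denominator: (r - 6)*(r - 3)*(r - 2)*(r + 3)*(r + 5).
Partial-fraction decomposition: 83/(1232*(r + 5)) - 1/(36*(r + 3)) - 3/(28*(r - 2)) + 5/(16*(r - 3)) - 97/(396*(r - 6)).
Integrate each term: A/(r−a) contributes A·log|r−a|.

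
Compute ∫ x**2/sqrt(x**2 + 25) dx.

Substitute x = 5·tan(θ), so dx = 5·sec(θ)^2 dθ and the radical becomes sqrt(x**2 + 25) = 5·sec(θ) by the Pythagorean identity.
Integrate the resulting trig expression in θ, then back-substitute tan(θ) = x/5, sec(θ) = sqrt(x**2 + 25)/5 (absorbing any constant into C).

x*sqrt(x**2 + 25)/2 - 25*log(x + sqrt(x**2 + 25))/2 + C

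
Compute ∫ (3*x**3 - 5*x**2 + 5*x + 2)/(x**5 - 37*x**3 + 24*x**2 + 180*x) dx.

log(x)/90 + 277*log(x - 5)/770 - 53*log(x - 3)/270 + 13*log(x + 2)/70 - 107*log(x + 6)/297 + C

Factor the denominator: x*(x - 5)*(x - 3)*(x + 2)*(x + 6).
Partial-fraction decomposition: -107/(297*(x + 6)) + 13/(70*(x + 2)) - 53/(270*(x - 3)) + 277/(770*(x - 5)) + 1/(90*x).
Integrate each term: A/(x−a) contributes A·log|x−a|.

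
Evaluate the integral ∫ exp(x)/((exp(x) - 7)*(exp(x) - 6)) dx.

Let u = e^x, du = e^x dx.
The integral becomes ∫ du/((u-6)(u-7)); decompose into partial fractions.

log(exp(x) - 7) - log(exp(x) - 6) + C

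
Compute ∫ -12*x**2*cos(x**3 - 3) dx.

-4*sin(x**3 - 3) + C

Let u = x**3 - 3, so du = (3*x**2) dx.
Rewriting, the integral becomes -4·∫ cos(u) du = -4·sin(u).
Substituting back, u = x**3 - 3.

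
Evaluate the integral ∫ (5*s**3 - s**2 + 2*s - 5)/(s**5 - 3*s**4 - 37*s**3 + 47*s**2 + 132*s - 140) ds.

Factor the denominator: (s - 7)*(s - 2)*(s - 1)*(s + 2)*(s + 5).
Partial-fraction decomposition: -95/(216*(s + 5)) + 53/(324*(s + 2)) + 1/(108*(s - 1)) - 1/(4*(s - 2)) + 335/(648*(s - 7)).
Integrate each term: A/(s−a) contributes A·log|s−a|.

335*log(s - 7)/648 - log(s - 2)/4 + log(s - 1)/108 + 53*log(s + 2)/324 - 95*log(s + 5)/216 + C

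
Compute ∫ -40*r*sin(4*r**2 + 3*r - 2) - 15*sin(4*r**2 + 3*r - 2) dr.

5*cos(4*r**2 + 3*r - 2) + C

Let u = 4*r**2 + 3*r - 2, so du = (8*r + 3) dr.
Rewriting, the integral becomes -5·∫ sin(u) du = -5·-cos(u).
Substituting back, u = 4*r**2 + 3*r - 2.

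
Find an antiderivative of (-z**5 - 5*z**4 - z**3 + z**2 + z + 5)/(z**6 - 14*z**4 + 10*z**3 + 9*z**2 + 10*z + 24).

-47*log(z - 3)/20 + 109*log(z - 2)/90 + log(z + 1)/36 + 25*log(z + 4)/306 + log(z**2 + 1)/68 - 3*atan(z)/170 + C

Factor the denominator: (z - 3)*(z - 2)*(z + 1)*(z + 4)*(z**2 + 1).
Partial-fraction decomposition: (5*z - 3)/(170*(z**2 + 1)) + 25/(306*(z + 4)) + 1/(36*(z + 1)) + 109/(90*(z - 2)) - 47/(20*(z - 3)).
Integrate each term; A/(z−a) gives A·log|z−a|; the (Bz+D)/(z²+p²) term gives a log and an atan.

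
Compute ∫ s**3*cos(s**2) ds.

Let u = s², du = 2s ds; rewrite as (1/2)∫ u^1·cos(1u) du.
Now integrate by parts 1 time.

s**2*sin(s**2)/2 + cos(s**2)/2 + C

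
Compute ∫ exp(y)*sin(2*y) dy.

exp(y)*sin(2*y)/5 - 2*exp(y)*cos(2*y)/5 + C

Let I denote the integral. Integrate by parts with u = sin(2*y), dv = exp(y) dy, so v = exp(y): I = exp(y)*sin(2*y) − 2·∫ exp(y)*cos(2*y) dy.
Apply parts again with u = cos(2*y), dv = exp(y) dy: ∫ exp(y)*cos(2*y) dy = exp(y)*cos(2*y) + 2·I. Substituting back brings back I: I = exp(y)*sin(2*y) - 2*exp(y)*cos(2*y) − 4·I.
Solving for I: (1 + 4)·I equals the remaining terms, so I = (1/5)·(exp(y)*sin(2*y) - 2*exp(y)*cos(2*y)).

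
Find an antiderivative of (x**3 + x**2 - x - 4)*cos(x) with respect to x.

Use integration by parts with u = x**3 + x**2 - x - 4, dv = cos(x) dx, so v = sin(x).
Apply parts 3 times (tabular method): alternate signs, differentiate u down to 0, integrate dv up.

x**3*sin(x) + x**2*sin(x) + 3*x**2*cos(x) - 7*x*sin(x) + 2*x*cos(x) - 6*sin(x) - 7*cos(x) + C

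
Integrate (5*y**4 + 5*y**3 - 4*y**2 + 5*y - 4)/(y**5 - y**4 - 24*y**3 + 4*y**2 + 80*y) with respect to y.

Factor the denominator: y*(y - 5)*(y - 2)*(y + 2)*(y + 4).
Partial-fraction decomposition: 109/(54*(y + 4)) - 5/(56*(y + 2)) - 55/(72*(y - 2)) + 3671/(945*(y - 5)) - 1/(20*y).
Integrate each term: A/(y−a) contributes A·log|y−a|.

-log(y)/20 + 3671*log(y - 5)/945 - 55*log(y - 2)/72 - 5*log(y + 2)/56 + 109*log(y + 4)/54 + C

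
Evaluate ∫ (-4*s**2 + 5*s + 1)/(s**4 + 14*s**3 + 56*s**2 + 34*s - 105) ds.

log(s - 1)/96 + 25*log(s + 3)/16 - 31*log(s + 5)/6 + 115*log(s + 7)/32 + C

Factor the denominator: (s - 1)*(s + 3)*(s + 5)*(s + 7).
Partial-fraction decomposition: 115/(32*(s + 7)) - 31/(6*(s + 5)) + 25/(16*(s + 3)) + 1/(96*(s - 1)).
Integrate each term: A/(s−a) contributes A·log|s−a|.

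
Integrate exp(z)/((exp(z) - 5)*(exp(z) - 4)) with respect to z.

log(exp(z) - 5) - log(exp(z) - 4) + C

Let u = e^z, du = e^z dz.
The integral becomes ∫ du/((u-5)(u-4)); decompose into partial fractions.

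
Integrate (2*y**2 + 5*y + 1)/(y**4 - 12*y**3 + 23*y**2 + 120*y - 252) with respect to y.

67*log(y - 7)/25 - 103*log(y - 6)/36 + 19*log(y - 2)/100 - 2*log(y + 3)/225 + C

Factor the denominator: (y - 7)*(y - 6)*(y - 2)*(y + 3).
Partial-fraction decomposition: -2/(225*(y + 3)) + 19/(100*(y - 2)) - 103/(36*(y - 6)) + 67/(25*(y - 7)).
Integrate each term: A/(y−a) contributes A·log|y−a|.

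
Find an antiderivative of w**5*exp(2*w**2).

Let u = w², du = 2w dw; rewrite as (1/2)∫ u^2·exp(2u) du.
Now integrate by parts 2 times.

(2*w**4 - 2*w**2 + 1)*exp(2*w**2)/8 + C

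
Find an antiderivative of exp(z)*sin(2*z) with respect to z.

exp(z)*sin(2*z)/5 - 2*exp(z)*cos(2*z)/5 + C

Let I denote the integral. Integrate by parts with u = sin(2*z), dv = exp(z) dz, so v = exp(z): I = exp(z)*sin(2*z) − 2·∫ exp(z)*cos(2*z) dz.
Apply parts again with u = cos(2*z), dv = exp(z) dz: ∫ exp(z)*cos(2*z) dz = exp(z)*cos(2*z) + 2·I. Substituting back brings back I: I = exp(z)*sin(2*z) - 2*exp(z)*cos(2*z) − 4·I.
Solving for I: (1 + 4)·I equals the remaining terms, so I = (1/5)·(exp(z)*sin(2*z) - 2*exp(z)*cos(2*z)).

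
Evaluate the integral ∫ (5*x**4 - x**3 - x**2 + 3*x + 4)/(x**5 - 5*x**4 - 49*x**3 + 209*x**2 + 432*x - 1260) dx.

Factor the denominator: (x - 7)*(x - 5)*(x - 2)*(x + 3)*(x + 6).
Partial-fraction decomposition: 3323/(1716*(x + 6)) - 209/(600*(x + 3)) + 13/(100*(x - 2)) - 499/(88*(x - 5)) + 5819/(650*(x - 7)).
Integrate each term: A/(x−a) contributes A·log|x−a|.

5819*log(x - 7)/650 - 499*log(x - 5)/88 + 13*log(x - 2)/100 - 209*log(x + 3)/600 + 3323*log(x + 6)/1716 + C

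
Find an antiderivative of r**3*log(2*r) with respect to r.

r**4*(log(r) + log(2))/4 - r**4/16 + C

Use integration by parts with u = log(2*r), dv = r**3 dr.
Then du = 1/r dr and v = r**4/4.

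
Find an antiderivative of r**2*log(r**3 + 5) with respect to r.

r**3*log(r**3 + 5)/3 - r**3/3 + 5*log(r**3 + 5)/3 + C

Let u = r**3 + 5, so du = (3*r**2) dr.
The integral becomes (1/3)·∫ log(u) du; integrate by parts with u′=log(u), dv′=du.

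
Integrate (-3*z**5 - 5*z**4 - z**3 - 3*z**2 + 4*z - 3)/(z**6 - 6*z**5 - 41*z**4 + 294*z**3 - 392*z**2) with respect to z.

Factor the denominator: z**2*(z - 7)*(z - 4)*(z - 2)*(z + 7).
Partial-fraction decomposition: -38581/(67914*(z + 7)) - 191/(360*(z - 2)) + 4451/(1056*(z - 4)) - 62891/(10290*(z - 7)) - 1/(224*z) + 3/(392*z**2).
Integrate each term; A/(z−a) gives A·log|z−a|; A/(z−a)² gives −A/(z−a).

-log(z)/224 - 62891*log(z - 7)/10290 + 4451*log(z - 4)/1056 - 191*log(z - 2)/360 - 38581*log(z + 7)/67914 - 3/(392*z) + C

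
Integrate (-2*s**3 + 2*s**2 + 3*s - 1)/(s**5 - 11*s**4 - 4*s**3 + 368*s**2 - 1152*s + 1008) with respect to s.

-568*log(s - 7)/325 + 343*log(s - 6)/192 - 559*log(s - 2)/6400 + 485*log(s + 6)/9984 + 3/(160*s - 320) + C

Factor the denominator: (s - 7)*(s - 6)*(s - 2)**2*(s + 6).
Partial-fraction decomposition: 485/(9984*(s + 6)) - 559/(6400*(s - 2)) - 3/(160*(s - 2)**2) + 343/(192*(s - 6)) - 568/(325*(s - 7)).
Integrate each term; A/(s−a) gives A·log|s−a|; A/(s−a)² gives −A/(s−a).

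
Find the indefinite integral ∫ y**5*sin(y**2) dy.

Let u = y², du = 2y dy; rewrite as (1/2)∫ u^2·sin(1u) du.
Now integrate by parts 2 times.

-y**4*cos(y**2)/2 + y**2*sin(y**2) + cos(y**2) + C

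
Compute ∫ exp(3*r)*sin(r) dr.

3*exp(3*r)*sin(r)/10 - exp(3*r)*cos(r)/10 + C

Let I denote the integral. Integrate by parts with u = sin(r), dv = exp(3*r) dr, so v = exp(3*r)/3: I = exp(3*r)*sin(r)/3 − (1/3)·∫ exp(3*r)*cos(r) dr.
Apply parts again with u = cos(r), dv = exp(3*r) dr: ∫ exp(3*r)*cos(r) dr = exp(3*r)*cos(r)/3 + (1/3)·I. Substituting back brings back I: I = exp(3*r)*sin(r)/3 - exp(3*r)*cos(r)/9 − (1/9)·I.
Solving for I: (1 + 1/9)·I equals the remaining terms, so I = (9/10)·(exp(3*r)*sin(r)/3 - exp(3*r)*cos(r)/9).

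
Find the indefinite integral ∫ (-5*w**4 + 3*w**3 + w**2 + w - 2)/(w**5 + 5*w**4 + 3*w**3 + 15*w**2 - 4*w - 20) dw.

Factor the denominator: (w - 1)*(w + 1)*(w + 5)*(w**2 + 4).
Partial-fraction decomposition: -(31*w - 474)/(145*(w**2 + 4)) - 1741/(348*(w + 5)) + 1/(4*(w + 1)) - 1/(30*(w - 1)).
Integrate each term; A/(w−a) gives A·log|w−a|; the (Bw+D)/(w²+p²) term gives a log and an atan.

-log(w - 1)/30 + log(w + 1)/4 - 1741*log(w + 5)/348 - 31*log(w**2 + 4)/290 + 237*atan(w/2)/145 + C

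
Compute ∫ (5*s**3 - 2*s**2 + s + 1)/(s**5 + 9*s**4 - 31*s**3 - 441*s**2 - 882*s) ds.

Factor the denominator: s*(s - 7)*(s + 3)*(s + 6)*(s + 7).
Partial-fraction decomposition: -1819/(392*(s + 7)) + 89/(18*(s + 6)) - 31/(72*(s + 3)) + 25/(196*(s - 7)) - 1/(882*s).
Integrate each term: A/(s−a) contributes A·log|s−a|.

-log(s)/882 + 25*log(s - 7)/196 - 31*log(s + 3)/72 + 89*log(s + 6)/18 - 1819*log(s + 7)/392 + C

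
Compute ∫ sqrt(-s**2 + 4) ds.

s*sqrt(-s**2 + 4)/2 + 2*asin(s/2) + C

Substitute s = 2·sin(θ), so ds = 2·cos(θ) dθ and the radical becomes sqrt(-s**2 + 4) = 2·cos(θ) by the Pythagorean identity.
Integrate the resulting trig expression in θ, then back-substitute θ = asin(s/2), sin(θ) = s/2, cos(θ) = sqrt(-s**2 + 4)/2 (absorbing any constant into C).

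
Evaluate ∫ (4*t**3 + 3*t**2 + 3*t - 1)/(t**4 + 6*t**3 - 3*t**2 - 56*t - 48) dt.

Factor the denominator: (t - 3)*(t + 1)*(t + 4)**2.
Partial-fraction decomposition: 1381/(441*(t + 4)) - 221/(21*(t + 4)**2) + 5/(36*(t + 1)) + 143/(196*(t - 3)).
Integrate each term; A/(t−a) gives A·log|t−a|; A/(t−a)² gives −A/(t−a).

143*log(t - 3)/196 + 5*log(t + 1)/36 + 1381*log(t + 4)/441 + 221/(21*t + 84) + C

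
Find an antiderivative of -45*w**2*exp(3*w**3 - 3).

Let u = 3*w**3 - 3, so du = (9*w**2) dw.
Rewriting, the integral becomes -5·∫ e^u du = -5·e^u.
Substituting back, u = 3*w**3 - 3.

-5*exp(3*w**3 - 3) + C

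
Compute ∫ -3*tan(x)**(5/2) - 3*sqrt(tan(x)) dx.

-2*tan(x)**(3/2) + C

Let u = tan(x), so du = (tan(x)**2 + 1) dx.
Rewriting, the integral becomes -3·∫ √u du = -3·(2/3)u^(3/2).
Substituting back, u = tan(x).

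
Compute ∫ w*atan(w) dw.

w**2*atan(w)/2 - w/2 + atan(w)/2 + C

Use integration by parts with u = arctan(w), dv = w dw.
Then du = 1/(w**2 + 1) dw.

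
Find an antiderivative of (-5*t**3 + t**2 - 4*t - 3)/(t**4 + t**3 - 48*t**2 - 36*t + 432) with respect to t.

-119*log(t - 6)/40 + 47*log(t - 3)/63 + 349*log(t + 4)/140 - 379*log(t + 6)/72 + C

Factor the denominator: (t - 6)*(t - 3)*(t + 4)*(t + 6).
Partial-fraction decomposition: -379/(72*(t + 6)) + 349/(140*(t + 4)) + 47/(63*(t - 3)) - 119/(40*(t - 6)).
Integrate each term: A/(t−a) contributes A·log|t−a|.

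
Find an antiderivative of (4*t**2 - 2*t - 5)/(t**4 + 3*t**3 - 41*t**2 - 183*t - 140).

Factor the denominator: (t - 7)*(t + 1)*(t + 4)*(t + 5).
Partial-fraction decomposition: -35/(16*(t + 5)) + 67/(33*(t + 4)) - 1/(96*(t + 1)) + 59/(352*(t - 7)).
Integrate each term: A/(t−a) contributes A·log|t−a|.

59*log(t - 7)/352 - log(t + 1)/96 + 67*log(t + 4)/33 - 35*log(t + 5)/16 + C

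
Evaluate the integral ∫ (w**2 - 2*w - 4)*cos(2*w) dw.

w**2*sin(2*w)/2 - w*sin(2*w) + w*cos(2*w)/2 - 9*sin(2*w)/4 - cos(2*w)/2 + C

Use integration by parts with u = w**2 - 2*w - 4, dv = cos(2*w) dw, so v = sin(2*w)/2.
Apply parts 2 times (tabular method): alternate signs, differentiate u down to 0, integrate dv up.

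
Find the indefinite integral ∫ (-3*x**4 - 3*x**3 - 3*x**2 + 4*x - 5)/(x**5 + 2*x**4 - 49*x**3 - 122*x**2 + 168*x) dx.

Factor the denominator: x*(x - 7)*(x - 1)*(x + 4)*(x + 6).
Partial-fraction decomposition: -3377/(1092*(x + 6)) + 129/(88*(x + 4)) + 1/(21*(x - 1)) - 4178/(3003*(x - 7)) - 5/(168*x).
Integrate each term: A/(x−a) contributes A·log|x−a|.

-5*log(x)/168 - 4178*log(x - 7)/3003 + log(x - 1)/21 + 129*log(x + 4)/88 - 3377*log(x + 6)/1092 + C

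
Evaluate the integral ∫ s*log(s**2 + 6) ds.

s**2*log(s**2 + 6)/2 - s**2/2 + 3*log(s**2 + 6) + C

Let u = s**2 + 6, so du = (2*s) ds.
The integral becomes (1/2)·∫ log(u) du; integrate by parts with u′=log(u), dv′=du.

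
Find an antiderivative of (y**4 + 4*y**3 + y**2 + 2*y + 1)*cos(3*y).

Use integration by parts with u = y**4 + 4*y**3 + y**2 + 2*y + 1, dv = cos(3*y) dy, so v = sin(3*y)/3.
Apply parts 4 times (tabular method): alternate signs, differentiate u down to 0, integrate dv up.

y**4*sin(3*y)/3 + 4*y**3*sin(3*y)/3 + 4*y**3*cos(3*y)/9 - y**2*sin(3*y)/9 + 4*y**2*cos(3*y)/3 - 2*y*sin(3*y)/9 - 2*y*cos(3*y)/27 + 29*sin(3*y)/81 - 2*cos(3*y)/27 + C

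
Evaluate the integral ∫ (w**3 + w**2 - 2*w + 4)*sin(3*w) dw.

Use integration by parts with u = w**3 + w**2 - 2*w + 4, dv = sin(3*w) dw, so v = -cos(3*w)/3.
Apply parts 3 times (tabular method): alternate signs, differentiate u down to 0, integrate dv up.

-w**3*cos(3*w)/3 + w**2*sin(3*w)/3 - w**2*cos(3*w)/3 + 2*w*sin(3*w)/9 + 8*w*cos(3*w)/9 - 8*sin(3*w)/27 - 34*cos(3*w)/27 + C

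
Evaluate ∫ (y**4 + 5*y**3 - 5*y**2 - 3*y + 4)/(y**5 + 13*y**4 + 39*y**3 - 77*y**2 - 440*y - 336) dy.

Factor the denominator: (y - 3)*(y + 1)*(y + 4)**2*(y + 7).
Partial-fraction decomposition: 233/(270*(y + 7)) + 19/(441*(y + 4)) - 128/(63*(y + 4)**2) + 1/(108*(y + 1)) + 83/(980*(y - 3)).
Integrate each term; A/(y−a) gives A·log|y−a|; A/(y−a)² gives −A/(y−a).

83*log(y - 3)/980 + log(y + 1)/108 + 19*log(y + 4)/441 + 233*log(y + 7)/270 + 128/(63*y + 252) + C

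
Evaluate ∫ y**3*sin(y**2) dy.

Let u = y², du = 2y dy; rewrite as (1/2)∫ u^1·sin(1u) du.
Now integrate by parts 1 time.

-y**2*cos(y**2)/2 + sin(y**2)/2 + C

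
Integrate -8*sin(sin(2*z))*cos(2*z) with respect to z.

4*cos(sin(2*z)) + C

Let u = sin(2*z), so du = (2*cos(2*z)) dz.
Rewriting, the integral becomes -4·∫ sin(u) du = -4·-cos(u).
Substituting back, u = sin(2*z).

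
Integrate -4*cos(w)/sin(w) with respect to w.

Let u = sin(w), so du = (cos(w)) dw.
Rewriting, the integral becomes -4·∫ 1/u du = -4·log(u).
Substituting back, u = sin(w).

-4*log(sin(w)) + C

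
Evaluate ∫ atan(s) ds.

s*atan(s) - log(s**2 + 1)/2 + C

Use integration by parts with u = arctan(s), dv = ds.
Then du = 1/(s**2 + 1) ds.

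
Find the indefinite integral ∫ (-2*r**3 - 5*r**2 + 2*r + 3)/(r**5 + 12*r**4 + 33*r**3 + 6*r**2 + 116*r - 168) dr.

Factor the denominator: (r - 1)*(r + 6)*(r + 7)*(r**2 + 4).
Partial-fraction decomposition: -(295*r + 214)/(2120*(r**2 + 4)) + 215/(212*(r + 7)) - 243/(280*(r + 6)) - 1/(140*(r - 1)).
Integrate each term; A/(r−a) gives A·log|r−a|; the (Br+D)/(r²+p²) term gives a log and an atan.

-log(r - 1)/140 - 243*log(r + 6)/280 + 215*log(r + 7)/212 - 59*log(r**2 + 4)/848 - 107*atan(r/2)/2120 + C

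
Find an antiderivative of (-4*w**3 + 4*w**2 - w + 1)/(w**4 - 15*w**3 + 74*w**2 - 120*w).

-log(w)/120 - 725*log(w - 6)/12 + 404*log(w - 5)/5 - 195*log(w - 4)/8 + C

Factor the denominator: w*(w - 6)*(w - 5)*(w - 4).
Partial-fraction decomposition: -195/(8*(w - 4)) + 404/(5*(w - 5)) - 725/(12*(w - 6)) - 1/(120*w).
Integrate each term: A/(w−a) contributes A·log|w−a|.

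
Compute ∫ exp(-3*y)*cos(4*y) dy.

Let I denote the integral. Integrate by parts with u = cos(4*y), dv = exp(-3*y) dy, so v = -exp(-3*y)/3: I = -exp(-3*y)*cos(4*y)/3 − (4/3)·∫ exp(-3*y)*sin(4*y) dy.
Apply parts again with u = sin(4*y), dv = exp(-3*y) dy: ∫ exp(-3*y)*sin(4*y) dy = -exp(-3*y)*sin(4*y)/3 + (4/3)·I. Substituting back brings back I: I = 4*exp(-3*y)*sin(4*y)/9 - exp(-3*y)*cos(4*y)/3 − (16/9)·I.
Solving for I: (1 + 16/9)·I equals the remaining terms, so I = (9/25)·(4*exp(-3*y)*sin(4*y)/9 - exp(-3*y)*cos(4*y)/3).

4*exp(-3*y)*sin(4*y)/25 - 3*exp(-3*y)*cos(4*y)/25 + C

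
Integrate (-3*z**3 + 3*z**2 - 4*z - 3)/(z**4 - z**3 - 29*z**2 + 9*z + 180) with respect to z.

Factor the denominator: (z - 5)*(z - 3)*(z + 3)*(z + 4).
Partial-fraction decomposition: -253/(63*(z + 4)) + 39/(16*(z + 3)) + 23/(28*(z - 3)) - 323/(144*(z - 5)).
Integrate each term: A/(z−a) contributes A·log|z−a|.

-323*log(z - 5)/144 + 23*log(z - 3)/28 + 39*log(z + 3)/16 - 253*log(z + 4)/63 + C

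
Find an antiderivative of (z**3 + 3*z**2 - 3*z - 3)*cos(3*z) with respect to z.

z**3*sin(3*z)/3 + z**2*sin(3*z) + z**2*cos(3*z)/3 - 11*z*sin(3*z)/9 + 2*z*cos(3*z)/3 - 11*sin(3*z)/9 - 11*cos(3*z)/27 + C

Use integration by parts with u = z**3 + 3*z**2 - 3*z - 3, dv = cos(3*z) dz, so v = sin(3*z)/3.
Apply parts 3 times (tabular method): alternate signs, differentiate u down to 0, integrate dv up.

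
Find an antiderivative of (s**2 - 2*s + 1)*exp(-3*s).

(-9*s**2 + 12*s - 5)*exp(-3*s)/27 + C

Use integration by parts with u = s**2 - 2*s + 1, dv = exp(-3*s) ds, so v = -exp(-3*s)/3.
Apply parts 2 times (tabular method): alternate signs, differentiate u down to 0, integrate dv up.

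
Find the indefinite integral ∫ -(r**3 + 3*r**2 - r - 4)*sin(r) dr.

Use integration by parts with u = r**3 + 3*r**2 - r - 4, dv = -sin(r) dr, so v = cos(r).
Apply parts 3 times (tabular method): alternate signs, differentiate u down to 0, integrate dv up.

r**3*cos(r) - 3*r**2*sin(r) + 3*r**2*cos(r) - 6*r*sin(r) - 7*r*cos(r) + 7*sin(r) - 10*cos(r) + C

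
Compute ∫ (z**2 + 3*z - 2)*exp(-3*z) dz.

Use integration by parts with u = z**2 + 3*z - 2, dv = exp(-3*z) dz, so v = -exp(-3*z)/3.
Apply parts 2 times (tabular method): alternate signs, differentiate u down to 0, integrate dv up.

(-9*z**2 - 33*z + 7)*exp(-3*z)/27 + C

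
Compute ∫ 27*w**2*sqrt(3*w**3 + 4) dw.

Let u = 3*w**3 + 4, so du = (9*w**2) dw.
Rewriting, the integral becomes 3·∫ √u du = 3·(2/3)u^(3/2).
Substituting back, u = 3*w**3 + 4.

2*(3*w**3 + 4)**(3/2) + C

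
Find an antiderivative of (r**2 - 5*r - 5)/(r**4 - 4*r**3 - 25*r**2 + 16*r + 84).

Factor the denominator: (r - 7)*(r - 2)*(r + 2)*(r + 3).
Partial-fraction decomposition: -19/(50*(r + 3)) + 1/(4*(r + 2)) + 11/(100*(r - 2)) + 1/(50*(r - 7)).
Integrate each term: A/(r−a) contributes A·log|r−a|.

log(r - 7)/50 + 11*log(r - 2)/100 + log(r + 2)/4 - 19*log(r + 3)/50 + C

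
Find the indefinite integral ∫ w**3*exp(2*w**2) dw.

(2*w**2 - 1)*exp(2*w**2)/8 + C

Let u = w², du = 2w dw; rewrite as (1/2)∫ u^1·exp(2u) du.
Now integrate by parts 1 time.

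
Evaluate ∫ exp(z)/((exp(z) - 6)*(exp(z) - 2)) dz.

log(exp(z) - 6)/4 - log(exp(z) - 2)/4 + C

Let u = e^z, du = e^z dz.
The integral becomes ∫ du/((u-2)(u-6)); decompose into partial fractions.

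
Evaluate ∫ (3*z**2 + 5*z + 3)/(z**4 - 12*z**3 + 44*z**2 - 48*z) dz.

Factor the denominator: z*(z - 6)*(z - 4)*(z - 2).
Partial-fraction decomposition: 25/(16*(z - 2)) - 71/(16*(z - 4)) + 47/(16*(z - 6)) - 1/(16*z).
Integrate each term: A/(z−a) contributes A·log|z−a|.

-log(z)/16 + 47*log(z - 6)/16 - 71*log(z - 4)/16 + 25*log(z - 2)/16 + C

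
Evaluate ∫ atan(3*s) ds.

Use integration by parts with u = arctan(3*s), dv = ds.
Then du = 3/(9*s**2 + 1) ds.

s*atan(3*s) - log(9*s**2 + 1)/6 + C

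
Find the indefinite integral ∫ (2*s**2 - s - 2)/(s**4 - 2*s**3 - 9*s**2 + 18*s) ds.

-log(s)/9 + 13*log(s - 3)/18 - 2*log(s - 2)/5 - 19*log(s + 3)/90 + C

Factor the denominator: s*(s - 3)*(s - 2)*(s + 3).
Partial-fraction decomposition: -19/(90*(s + 3)) - 2/(5*(s - 2)) + 13/(18*(s - 3)) - 1/(9*s).
Integrate each term: A/(s−a) contributes A·log|s−a|.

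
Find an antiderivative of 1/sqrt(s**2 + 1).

log(s + sqrt(s**2 + 1)) + C

Substitute s = tan(θ), so ds = sec(θ)^2 dθ and the radical becomes sqrt(s**2 + 1) = sec(θ) by the Pythagorean identity.
Integrate the resulting trig expression in θ, then back-substitute tan(θ) = s, sec(θ) = sqrt(s**2 + 1) (absorbing any constant into C).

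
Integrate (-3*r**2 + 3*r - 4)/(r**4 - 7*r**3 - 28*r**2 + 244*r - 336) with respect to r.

-2*log(r - 7)/3 + 2*log(r - 4)/3 - log(r - 2)/8 + log(r + 6)/8 + C

Factor the denominator: (r - 7)*(r - 4)*(r - 2)*(r + 6).
Partial-fraction decomposition: 1/(8*(r + 6)) - 1/(8*(r - 2)) + 2/(3*(r - 4)) - 2/(3*(r - 7)).
Integrate each term: A/(r−a) contributes A·log|r−a|.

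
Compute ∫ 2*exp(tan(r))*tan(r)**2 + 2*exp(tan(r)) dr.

Let u = tan(r), so du = (tan(r)**2 + 1) dr.
Rewriting, the integral becomes 2·∫ e^u du = 2·e^u.
Substituting back, u = tan(r).

2*exp(tan(r)) + C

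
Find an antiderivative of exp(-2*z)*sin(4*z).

-exp(-2*z)*sin(4*z)/10 - exp(-2*z)*cos(4*z)/5 + C

Let I denote the integral. Integrate by parts with u = sin(4*z), dv = exp(-2*z) dz, so v = -exp(-2*z)/2: I = -exp(-2*z)*sin(4*z)/2 + 2·∫ exp(-2*z)*cos(4*z) dz.
Apply parts again with u = cos(4*z), dv = exp(-2*z) dz: ∫ exp(-2*z)*cos(4*z) dz = -exp(-2*z)*cos(4*z)/2 − 2·I. Substituting back brings back I: I = -exp(-2*z)*sin(4*z)/2 - exp(-2*z)*cos(4*z) − 4·I.
Solving for I: (1 + 4)·I equals the remaining terms, so I = (1/5)·(-exp(-2*z)*sin(4*z)/2 - exp(-2*z)*cos(4*z)).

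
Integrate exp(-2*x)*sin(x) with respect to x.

-2*exp(-2*x)*sin(x)/5 - exp(-2*x)*cos(x)/5 + C

Let I denote the integral. Integrate by parts with u = sin(x), dv = exp(-2*x) dx, so v = -exp(-2*x)/2: I = -exp(-2*x)*sin(x)/2 + (1/2)·∫ exp(-2*x)*cos(x) dx.
Apply parts again with u = cos(x), dv = exp(-2*x) dx: ∫ exp(-2*x)*cos(x) dx = -exp(-2*x)*cos(x)/2 − (1/2)·I. Substituting back brings back I: I = -exp(-2*x)*sin(x)/2 - exp(-2*x)*cos(x)/4 − (1/4)·I.
Solving for I: (1 + 1/4)·I equals the remaining terms, so I = (4/5)·(-exp(-2*x)*sin(x)/2 - exp(-2*x)*cos(x)/4).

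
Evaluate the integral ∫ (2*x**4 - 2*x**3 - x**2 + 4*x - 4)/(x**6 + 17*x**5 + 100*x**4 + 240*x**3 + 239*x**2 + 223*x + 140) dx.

Factor the denominator: (x + 1)*(x + 4)*(x + 5)*(x + 7)*(x**2 + 1).
Partial-fraction decomposition: (229*x + 597)/(22100*(x**2 + 1)) - 5407/(1800*(x + 7)) + 1451/(208*(x + 5)) - 604/(153*(x + 4)) - 5/(144*(x + 1)).
Integrate each term; A/(x−a) gives A·log|x−a|; the (Bx+D)/(x²+p²) term gives a log and an atan.

-5*log(x + 1)/144 - 604*log(x + 4)/153 + 1451*log(x + 5)/208 - 5407*log(x + 7)/1800 + 229*log(x**2 + 1)/44200 + 597*atan(x)/22100 + C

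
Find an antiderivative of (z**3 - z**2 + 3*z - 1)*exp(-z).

(-z**3 - 2*z**2 - 7*z - 6)*exp(-z) + C

Use integration by parts with u = z**3 - z**2 + 3*z - 1, dv = exp(-z) dz, so v = -exp(-z).
Apply parts 3 times (tabular method): alternate signs, differentiate u down to 0, integrate dv up.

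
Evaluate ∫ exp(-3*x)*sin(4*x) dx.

-3*exp(-3*x)*sin(4*x)/25 - 4*exp(-3*x)*cos(4*x)/25 + C

Let I denote the integral. Integrate by parts with u = sin(4*x), dv = exp(-3*x) dx, so v = -exp(-3*x)/3: I = -exp(-3*x)*sin(4*x)/3 + (4/3)·∫ exp(-3*x)*cos(4*x) dx.
Apply parts again with u = cos(4*x), dv = exp(-3*x) dx: ∫ exp(-3*x)*cos(4*x) dx = -exp(-3*x)*cos(4*x)/3 − (4/3)·I. Substituting back brings back I: I = -exp(-3*x)*sin(4*x)/3 - 4*exp(-3*x)*cos(4*x)/9 − (16/9)·I.
Solving for I: (1 + 16/9)·I equals the remaining terms, so I = (9/25)·(-exp(-3*x)*sin(4*x)/3 - 4*exp(-3*x)*cos(4*x)/9).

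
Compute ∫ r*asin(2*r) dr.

Use integration by parts with u = arcsin(2*r), dv = r dr.
Then du = 2/sqrt(-4*r**2 + 1) dr.

r**2*asin(2*r)/2 + r*sqrt(-4*r**2 + 1)/8 - asin(2*r)/16 + C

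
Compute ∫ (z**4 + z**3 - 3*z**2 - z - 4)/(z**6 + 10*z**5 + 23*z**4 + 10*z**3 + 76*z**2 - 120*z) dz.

log(z)/30 - log(z - 1)/35 + 71*log(z + 5)/145 - 487*log(z + 6)/840 + 99*log(z**2 + 4)/2320 - atan(z/2)/1160 + C

Factor the denominator: z*(z - 1)*(z + 5)*(z + 6)*(z**2 + 4).
Partial-fraction decomposition: (99*z - 2)/(1160*(z**2 + 4)) - 487/(840*(z + 6)) + 71/(145*(z + 5)) - 1/(35*(z - 1)) + 1/(30*z).
Integrate each term; A/(z−a) gives A·log|z−a|; the (Bz+D)/(z²+p²) term gives a log and an atan.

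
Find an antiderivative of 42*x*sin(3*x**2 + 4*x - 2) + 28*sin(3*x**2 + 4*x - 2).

Let u = 3*x**2 + 4*x - 2, so du = (6*x + 4) dx.
Rewriting, the integral becomes 7·∫ sin(u) du = 7·-cos(u).
Substituting back, u = 3*x**2 + 4*x - 2.

-7*cos(3*x**2 + 4*x - 2) + C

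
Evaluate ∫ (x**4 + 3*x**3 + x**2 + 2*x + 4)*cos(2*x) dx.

Use integration by parts with u = x**4 + 3*x**3 + x**2 + 2*x + 4, dv = cos(2*x) dx, so v = sin(2*x)/2.
Apply parts 4 times (tabular method): alternate signs, differentiate u down to 0, integrate dv up.

x**4*sin(2*x)/2 + 3*x**3*sin(2*x)/2 + x**3*cos(2*x) - x**2*sin(2*x) + 9*x**2*cos(2*x)/4 - 5*x*sin(2*x)/4 - x*cos(2*x) + 5*sin(2*x)/2 - 5*cos(2*x)/8 + C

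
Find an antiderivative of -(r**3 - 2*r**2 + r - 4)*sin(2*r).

r**3*cos(2*r)/2 - 3*r**2*sin(2*r)/4 - r**2*cos(2*r) + r*sin(2*r) - r*cos(2*r)/4 + sin(2*r)/8 - 3*cos(2*r)/2 + C

Use integration by parts with u = r**3 - 2*r**2 + r - 4, dv = -sin(2*r) dr, so v = cos(2*r)/2.
Apply parts 3 times (tabular method): alternate signs, differentiate u down to 0, integrate dv up.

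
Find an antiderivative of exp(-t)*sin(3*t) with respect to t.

Let I denote the integral. Integrate by parts with u = sin(3*t), dv = exp(-t) dt, so v = -exp(-t): I = -exp(-t)*sin(3*t) + 3·∫ exp(-t)*cos(3*t) dt.
Apply parts again with u = cos(3*t), dv = exp(-t) dt: ∫ exp(-t)*cos(3*t) dt = -exp(-t)*cos(3*t) − 3·I. Substituting back brings back I: I = -exp(-t)*sin(3*t) - 3*exp(-t)*cos(3*t) − 9·I.
Solving for I: (1 + 9)·I equals the remaining terms, so I = (1/10)·(-exp(-t)*sin(3*t) - 3*exp(-t)*cos(3*t)).

-exp(-t)*sin(3*t)/10 - 3*exp(-t)*cos(3*t)/10 + C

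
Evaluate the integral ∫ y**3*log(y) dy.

y**4*log(y)/4 - y**4/16 + C

Use integration by parts with u = log(y), dv = y**3 dy.
Then du = 1/y dy and v = y**4/4.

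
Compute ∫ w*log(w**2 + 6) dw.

Let u = w**2 + 6, so du = (2*w) dw.
The integral becomes (1/2)·∫ log(u) du; integrate by parts with u′=log(u), dv′=du.

w**2*log(w**2 + 6)/2 - w**2/2 + 3*log(w**2 + 6) + C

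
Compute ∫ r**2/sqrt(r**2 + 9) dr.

r*sqrt(r**2 + 9)/2 - 9*log(r + sqrt(r**2 + 9))/2 + C

Substitute r = 3·tan(θ), so dr = 3·sec(θ)^2 dθ and the radical becomes sqrt(r**2 + 9) = 3·sec(θ) by the Pythagorean identity.
Integrate the resulting trig expression in θ, then back-substitute tan(θ) = r/3, sec(θ) = sqrt(r**2 + 9)/3 (absorbing any constant into C).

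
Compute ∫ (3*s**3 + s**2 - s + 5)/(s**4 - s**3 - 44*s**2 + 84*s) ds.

Factor the denominator: s*(s - 6)*(s - 2)*(s + 7).
Partial-fraction decomposition: 968/(819*(s + 7)) - 31/(72*(s - 2)) + 683/(312*(s - 6)) + 5/(84*s).
Integrate each term: A/(s−a) contributes A·log|s−a|.

5*log(s)/84 + 683*log(s - 6)/312 - 31*log(s - 2)/72 + 968*log(s + 7)/819 + C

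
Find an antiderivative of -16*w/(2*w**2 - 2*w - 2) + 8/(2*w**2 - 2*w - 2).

-4*log(2*w**2 - 2*w - 2) + C

Let u = 2*w**2 - 2*w - 2, so du = (4*w - 2) dw.
Rewriting, the integral becomes -4·∫ 1/u du = -4·log(u).
Substituting back, u = 2*w**2 - 2*w - 2.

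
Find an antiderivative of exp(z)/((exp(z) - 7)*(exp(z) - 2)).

Let u = e^z, du = e^z dz.
The integral becomes ∫ du/((u-2)(u-7)); decompose into partial fractions.

log(exp(z) - 7)/5 - log(exp(z) - 2)/5 + C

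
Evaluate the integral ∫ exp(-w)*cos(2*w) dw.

Let I denote the integral. Integrate by parts with u = cos(2*w), dv = exp(-w) dw, so v = -exp(-w): I = -exp(-w)*cos(2*w) − 2·∫ exp(-w)*sin(2*w) dw.
Apply parts again with u = sin(2*w), dv = exp(-w) dw: ∫ exp(-w)*sin(2*w) dw = -exp(-w)*sin(2*w) + 2·I. Substituting back brings back I: I = 2*exp(-w)*sin(2*w) - exp(-w)*cos(2*w) − 4·I.
Solving for I: (1 + 4)·I equals the remaining terms, so I = (1/5)·(2*exp(-w)*sin(2*w) - exp(-w)*cos(2*w)).

2*exp(-w)*sin(2*w)/5 - exp(-w)*cos(2*w)/5 + C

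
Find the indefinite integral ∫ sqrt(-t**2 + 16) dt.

t*sqrt(-t**2 + 16)/2 + 8*asin(t/4) + C

Substitute t = 4·sin(θ), so dt = 4·cos(θ) dθ and the radical becomes sqrt(-t**2 + 16) = 4·cos(θ) by the Pythagorean identity.
Integrate the resulting trig expression in θ, then back-substitute θ = asin(t/4), sin(θ) = t/4, cos(θ) = sqrt(-t**2 + 16)/4 (absorbing any constant into C).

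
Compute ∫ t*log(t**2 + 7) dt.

Let u = t**2 + 7, so du = (2*t) dt.
The integral becomes (1/2)·∫ log(u) du; integrate by parts with u′=log(u), dv′=du.

t**2*log(t**2 + 7)/2 - t**2/2 + 7*log(t**2 + 7)/2 + C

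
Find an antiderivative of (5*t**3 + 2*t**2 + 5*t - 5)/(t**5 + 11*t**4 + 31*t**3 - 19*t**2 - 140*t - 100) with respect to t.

53*log(t - 2)/588 + 13*log(t + 1)/48 - 47*log(t + 2)/36 + 6665*log(t + 5)/7056 - 605/(84*t + 420) + C

Factor the denominator: (t - 2)*(t + 1)*(t + 2)*(t + 5)**2.
Partial-fraction decomposition: 6665/(7056*(t + 5)) + 605/(84*(t + 5)**2) - 47/(36*(t + 2)) + 13/(48*(t + 1)) + 53/(588*(t - 2)).
Integrate each term; A/(t−a) gives A·log|t−a|; A/(t−a)² gives −A/(t−a).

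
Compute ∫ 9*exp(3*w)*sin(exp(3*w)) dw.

Let u = exp(3*w), so du = (3*exp(3*w)) dw.
Rewriting, the integral becomes 3·∫ sin(u) du = 3·-cos(u).
Substituting back, u = exp(3*w).

-3*cos(exp(3*w)) + C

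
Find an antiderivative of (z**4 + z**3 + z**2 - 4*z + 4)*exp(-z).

(-z**4 - 5*z**3 - 16*z**2 - 28*z - 32)*exp(-z) + C

Use integration by parts with u = z**4 + z**3 + z**2 - 4*z + 4, dv = exp(-z) dz, so v = -exp(-z).
Apply parts 4 times (tabular method): alternate signs, differentiate u down to 0, integrate dv up.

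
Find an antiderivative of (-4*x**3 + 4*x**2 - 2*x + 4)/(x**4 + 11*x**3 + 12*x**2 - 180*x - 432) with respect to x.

-7*log(x - 4)/25 - 22*log(x + 3)/9 - 287*log(x + 6)/225 - 512/(15*x + 90) + C

Factor the denominator: (x - 4)*(x + 3)*(x + 6)**2.
Partial-fraction decomposition: -287/(225*(x + 6)) + 512/(15*(x + 6)**2) - 22/(9*(x + 3)) - 7/(25*(x - 4)).
Integrate each term; A/(x−a) gives A·log|x−a|; A/(x−a)² gives −A/(x−a).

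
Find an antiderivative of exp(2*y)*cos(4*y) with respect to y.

Let I denote the integral. Integrate by parts with u = cos(4*y), dv = exp(2*y) dy, so v = exp(2*y)/2: I = exp(2*y)*cos(4*y)/2 + 2·∫ exp(2*y)*sin(4*y) dy.
Apply parts again with u = sin(4*y), dv = exp(2*y) dy: ∫ exp(2*y)*sin(4*y) dy = exp(2*y)*sin(4*y)/2 − 2·I. Substituting back brings back I: I = exp(2*y)*sin(4*y) + exp(2*y)*cos(4*y)/2 − 4·I.
Solving for I: (1 + 4)·I equals the remaining terms, so I = (1/5)·(exp(2*y)*sin(4*y) + exp(2*y)*cos(4*y)/2).

exp(2*y)*sin(4*y)/5 + exp(2*y)*cos(4*y)/10 + C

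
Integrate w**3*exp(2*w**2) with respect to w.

Let u = w², du = 2w dw; rewrite as (1/2)∫ u^1·exp(2u) du.
Now integrate by parts 1 time.

(2*w**2 - 1)*exp(2*w**2)/8 + C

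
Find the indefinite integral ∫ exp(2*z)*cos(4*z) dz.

exp(2*z)*sin(4*z)/5 + exp(2*z)*cos(4*z)/10 + C

Let I denote the integral. Integrate by parts with u = cos(4*z), dv = exp(2*z) dz, so v = exp(2*z)/2: I = exp(2*z)*cos(4*z)/2 + 2·∫ exp(2*z)*sin(4*z) dz.
Apply parts again with u = sin(4*z), dv = exp(2*z) dz: ∫ exp(2*z)*sin(4*z) dz = exp(2*z)*sin(4*z)/2 − 2·I. Substituting back brings back I: I = exp(2*z)*sin(4*z) + exp(2*z)*cos(4*z)/2 − 4·I.
Solving for I: (1 + 4)·I equals the remaining terms, so I = (1/5)·(exp(2*z)*sin(4*z) + exp(2*z)*cos(4*z)/2).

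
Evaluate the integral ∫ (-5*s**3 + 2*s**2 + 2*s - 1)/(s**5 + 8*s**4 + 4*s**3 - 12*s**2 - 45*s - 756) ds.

-4*log(s - 3)/45 - 49*log(s + 4)/75 + 31*log(s + 7)/30 - 131*log(s**2 + 9)/900 - 17*atan(s/3)/450 + C

Factor the denominator: (s - 3)*(s + 4)*(s + 7)*(s**2 + 9).
Partial-fraction decomposition: -(131*s + 51)/(450*(s**2 + 9)) + 31/(30*(s + 7)) - 49/(75*(s + 4)) - 4/(45*(s - 3)).
Integrate each term; A/(s−a) gives A·log|s−a|; the (Bs+D)/(s²+p²) term gives a log and an atan.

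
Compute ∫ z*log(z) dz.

z**2*log(z)/2 - z**2/4 + C

Use integration by parts with u = log(z), dv = z dz.
Then du = 1/z dz and v = z**2/2.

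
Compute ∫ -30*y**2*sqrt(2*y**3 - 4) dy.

Let u = 2*y**3 - 4, so du = (6*y**2) dy.
Rewriting, the integral becomes -5·∫ √u du = -5·(2/3)u^(3/2).
Substituting back, u = 2*y**3 - 4.

-10*(2*y**3 - 4)**(3/2)/3 + C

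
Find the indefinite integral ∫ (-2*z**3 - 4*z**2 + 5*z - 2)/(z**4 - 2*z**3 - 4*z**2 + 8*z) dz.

-log(z)/4 - 17*log(z - 2)/8 + 3*log(z + 2)/8 + 3/(z - 2) + C

Factor the denominator: z*(z - 2)**2*(z + 2).
Partial-fraction decomposition: 3/(8*(z + 2)) - 17/(8*(z - 2)) - 3/(z - 2)**2 - 1/(4*z).
Integrate each term; A/(z−a) gives A·log|z−a|; A/(z−a)² gives −A/(z−a).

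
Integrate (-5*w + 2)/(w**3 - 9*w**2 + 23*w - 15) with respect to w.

Factor the denominator: (w - 5)*(w - 3)*(w - 1).
Partial-fraction decomposition: -3/(8*(w - 1)) + 13/(4*(w - 3)) - 23/(8*(w - 5)).
Integrate each term: A/(w−a) contributes A·log|w−a|.

-23*log(w - 5)/8 + 13*log(w - 3)/4 - 3*log(w - 1)/8 + C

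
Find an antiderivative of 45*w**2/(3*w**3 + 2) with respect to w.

5*log(3*w**3 + 2) + C

Let u = 3*w**3 + 2, so du = (9*w**2) dw.
Rewriting, the integral becomes 5·∫ 1/u du = 5·log(u).
Substituting back, u = 3*w**3 + 2.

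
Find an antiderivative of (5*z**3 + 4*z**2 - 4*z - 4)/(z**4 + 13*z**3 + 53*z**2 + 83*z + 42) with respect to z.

-log(z + 1)/12 + 4*log(z + 2) - 91*log(z + 3)/8 + 299*log(z + 7)/24 + C

Factor the denominator: (z + 1)*(z + 2)*(z + 3)*(z + 7).
Partial-fraction decomposition: 299/(24*(z + 7)) - 91/(8*(z + 3)) + 4/(z + 2) - 1/(12*(z + 1)).
Integrate each term: A/(z−a) contributes A·log|z−a|.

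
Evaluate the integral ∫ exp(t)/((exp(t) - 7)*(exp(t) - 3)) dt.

log(exp(t) - 7)/4 - log(exp(t) - 3)/4 + C

Let u = e^t, du = e^t dt.
The integral becomes ∫ du/((u-7)(u-3)); decompose into partial fractions.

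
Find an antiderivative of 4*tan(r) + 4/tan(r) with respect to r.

Let u = tan(r), so du = (tan(r)**2 + 1) dr.
Rewriting, the integral becomes 4·∫ 1/u du = 4·log(u).
Substituting back, u = tan(r).

4*log(tan(r)) + C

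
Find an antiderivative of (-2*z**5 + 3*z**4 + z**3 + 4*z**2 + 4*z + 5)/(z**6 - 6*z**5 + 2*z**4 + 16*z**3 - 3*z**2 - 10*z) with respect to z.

Factor the denominator: z*(z - 5)*(z - 2)*(z - 1)*(z + 1)**2.
Partial-fraction decomposition: -5/(36*(z + 1)) + 1/(4*(z + 1)**2) + 15/(16*(z - 1)) - 7/(18*(z - 2)) - 275/(144*(z - 5)) - 1/(2*z).
Integrate each term; A/(z−a) gives A·log|z−a|; A/(z−a)² gives −A/(z−a).

-log(z)/2 - 275*log(z - 5)/144 - 7*log(z - 2)/18 + 15*log(z - 1)/16 - 5*log(z + 1)/36 - 1/(4*z + 4) + C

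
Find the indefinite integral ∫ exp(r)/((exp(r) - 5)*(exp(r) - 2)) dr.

log(exp(r) - 5)/3 - log(exp(r) - 2)/3 + C

Let u = e^r, du = e^r dr.
The integral becomes ∫ du/((u-2)(u-5)); decompose into partial fractions.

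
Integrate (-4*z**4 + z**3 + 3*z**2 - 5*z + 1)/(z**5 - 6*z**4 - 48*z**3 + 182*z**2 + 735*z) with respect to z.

log(z)/735 - 243601*log(z - 7)/88200 + 77*log(z + 3)/150 - 631*log(z + 5)/360 + 2287/(210*z - 1470) + C

Factor the denominator: z*(z - 7)**2*(z + 3)*(z + 5).
Partial-fraction decomposition: -631/(360*(z + 5)) + 77/(150*(z + 3)) - 243601/(88200*(z - 7)) - 2287/(210*(z - 7)**2) + 1/(735*z).
Integrate each term; A/(z−a) gives A·log|z−a|; A/(z−a)² gives −A/(z−a).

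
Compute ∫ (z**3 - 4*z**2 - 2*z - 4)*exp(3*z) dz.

(9*z**3 - 45*z**2 + 12*z - 40)*exp(3*z)/27 + C

Use integration by parts with u = z**3 - 4*z**2 - 2*z - 4, dv = exp(3*z) dz, so v = exp(3*z)/3.
Apply parts 3 times (tabular method): alternate signs, differentiate u down to 0, integrate dv up.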